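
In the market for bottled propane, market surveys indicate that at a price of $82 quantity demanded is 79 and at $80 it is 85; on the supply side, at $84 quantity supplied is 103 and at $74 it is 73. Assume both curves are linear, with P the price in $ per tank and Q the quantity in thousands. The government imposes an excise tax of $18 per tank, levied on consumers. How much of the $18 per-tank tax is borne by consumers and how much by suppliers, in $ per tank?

Consumers bear $9 per tank; suppliers bear $9 per tank.

Demand slope: (85 − 79)/(80 − 82) = -3, so Qd = 325 − 3P.
Supply slope: (73 − 103)/(74 − 84) = 3, so Qs = 3P − 149.
Before the tax: set 325 − 3P = 3P − 149 → P* = $79, Q* = 88.
With the tax collected from consumers, demand (in seller-price terms) shifts: Qd = 325 − 3(P + 18).
New equilibrium: consumers pay $88, suppliers receive $70, Q = 61. (Wedge: Pb − Ps = 18.)
Burden on consumers: $9; on suppliers: $9. (They sum to $18.)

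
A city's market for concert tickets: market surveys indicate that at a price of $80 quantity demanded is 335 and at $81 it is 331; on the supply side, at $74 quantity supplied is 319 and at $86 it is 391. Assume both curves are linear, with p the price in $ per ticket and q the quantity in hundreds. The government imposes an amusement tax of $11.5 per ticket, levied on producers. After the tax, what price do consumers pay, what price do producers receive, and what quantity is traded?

Consumers pay $84.9; producers receive $73.4; quantity = 315.4.

Demand slope: (331 − 335)/(81 − 80) = -4, so qd = 655 − 4p.
Supply slope: (391 − 319)/(86 − 74) = 6, so qs = 6p − 125.
Without the tax, 655 − 4p = 6p − 125 gives 10p = 780, so p* = $78 and q* = 343.
With the tax collected from producers, supply shifts: qs = 6(p − 11.5) − 125.
Solving gives q = 315.4 with consumers paying $84.9 and producers receiving $73.4 (the $11.5 wedge).
The less price-elastic side of the market bears the larger share of a per-unit tax.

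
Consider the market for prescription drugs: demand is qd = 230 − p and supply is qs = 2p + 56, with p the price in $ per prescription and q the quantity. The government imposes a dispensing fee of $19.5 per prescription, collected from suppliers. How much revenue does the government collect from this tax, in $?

Tax revenue = $3100.5.

Without the tax, 230 − p = 2p + 56 gives 3p = 174, so p* = $58 and q* = 172.
With the tax collected from suppliers, supply shifts: qs = 2(p − 19.5) + 56.
New equilibrium: consumers pay $71, suppliers receive $51.5, q = 159. (Wedge: pb − ps = 19.5.)
Revenue = t · Q = 19.5 · 159 = $3100.5.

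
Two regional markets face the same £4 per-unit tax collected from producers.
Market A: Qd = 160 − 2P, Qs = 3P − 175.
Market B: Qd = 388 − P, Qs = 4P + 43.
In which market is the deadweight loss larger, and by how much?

Market A: pre-tax P* = £67, Q* = 26; post-tax Q = 21.2; deadweight loss = £9.6.
Market B: pre-tax P* = £69, Q* = 319; post-tax Q = 315.8; deadweight loss = £6.4.
Difference: £9.6 vs £6.4 → market A is larger by £3.2.

Market A, by £3.2.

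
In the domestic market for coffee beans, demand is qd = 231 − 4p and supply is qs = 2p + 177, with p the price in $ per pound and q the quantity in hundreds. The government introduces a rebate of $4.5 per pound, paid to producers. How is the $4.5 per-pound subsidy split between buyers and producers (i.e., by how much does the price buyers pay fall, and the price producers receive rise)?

Buyers gain $1.5 per pound; producers gain $3 per pound.

Without the subsidy, 231 − 4p = 2p + 177 gives 6p = 54, so p* = $9 and q* = 195.
With a per-unit subsidy paid to producers, each receives p + 4.5 per unit sold, so supply becomes qs = 2(p + 4.5) + 177.
New equilibrium: buyers pay $7.5, producers receive $12, q = 201. (Wedge: pb − ps = −4.5.)
Gain to buyers: $1.5; to producers: $3. (They sum to $4.5.)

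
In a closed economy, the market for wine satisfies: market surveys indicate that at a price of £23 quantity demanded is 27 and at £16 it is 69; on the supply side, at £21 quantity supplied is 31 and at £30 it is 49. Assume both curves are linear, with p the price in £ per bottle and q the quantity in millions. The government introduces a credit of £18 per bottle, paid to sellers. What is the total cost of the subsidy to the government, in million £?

Demand slope: (69 − 27)/(16 − 23) = -6, so qd = 165 − 6p.
Supply slope: (49 − 31)/(30 − 21) = 2, so qs = 2p − 11.
Without the subsidy, 165 − 6p = 2p − 11 gives 8p = 176, so p* = £22 and q* = 33.
With a per-unit subsidy paid to sellers, each receives p + 18 per unit sold, so supply becomes qs = 2(p + 18) − 11.
New equilibrium: consumers pay £17.5, sellers receive £35.5, q = 60. (Wedge: pb − ps = −18.)
Outlay = t · Q = 18 · 60 = £1080.

Government outlay = £1080 million.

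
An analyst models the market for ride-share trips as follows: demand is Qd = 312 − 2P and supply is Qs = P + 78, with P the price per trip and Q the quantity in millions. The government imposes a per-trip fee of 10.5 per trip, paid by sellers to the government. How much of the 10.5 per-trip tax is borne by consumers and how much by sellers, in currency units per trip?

Before the tax: set 312 − 2P = P + 78 → P* = 78, Q* = 156.
With the tax collected from sellers, supply shifts: Qs = (P − 10.5) + 78.
Solving gives Q = 149 with consumers paying 81.5 and sellers receiving 71 (the 10.5 wedge).
Burden on consumers: 3.5; on sellers: 7. (They sum to 10.5.)

Consumers bear 3.5 per trip; sellers bear 7 per trip.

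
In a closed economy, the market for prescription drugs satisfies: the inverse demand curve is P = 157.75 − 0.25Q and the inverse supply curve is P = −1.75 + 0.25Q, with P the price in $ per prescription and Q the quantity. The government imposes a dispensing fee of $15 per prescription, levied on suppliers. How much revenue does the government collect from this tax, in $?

Tax revenue = $4335.

Inverting to Q(P) form: Qd = 631 − 4P; Qs = 4P + 7.
Before the tax: set 631 − 4P = 4P + 7 → P* = $78, Q* = 319.
With the tax collected from suppliers, supply shifts: Qs = 4(P − 15) + 7.
Solving gives Q = 289 with buyers paying $85.5 and suppliers receiving $70.5 (the $15 wedge).
Revenue = t · Q = 15 · 289 = $4335.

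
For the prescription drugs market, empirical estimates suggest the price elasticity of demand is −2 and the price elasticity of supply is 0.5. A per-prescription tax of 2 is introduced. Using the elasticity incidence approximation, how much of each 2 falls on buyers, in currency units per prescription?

Incidence ratio: buyers' share ≈ εs / (εs + |εd|) = 0.5 / (0.5 + 2) = 0.2.
So buyers bear ≈ 0.2 × 2 = 0.4; sellers bear 1.6.

Buyers bear ≈ 0.4 per prescription.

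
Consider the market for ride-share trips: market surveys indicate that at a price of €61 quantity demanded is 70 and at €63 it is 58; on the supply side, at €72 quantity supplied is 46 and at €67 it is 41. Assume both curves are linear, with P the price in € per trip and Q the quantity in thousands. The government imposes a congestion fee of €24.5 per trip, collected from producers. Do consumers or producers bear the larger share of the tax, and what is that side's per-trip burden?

Demand slope: (58 − 70)/(63 − 61) = -6, so Qd = 436 − 6P.
Supply slope: (41 − 46)/(67 − 72) = 1, so Qs = P − 26.
Without the tax, 436 − 6P = P − 26 gives 7P = 462, so P* = €66 and Q* = 40.
With the tax collected from producers, supply shifts: Qs = (P − 24.5) − 26.
New equilibrium: consumers pay €69.5, producers receive €45, Q = 19. (Wedge: Pb − Ps = 24.5.)
Per-trip burden: consumers €3.5, producers €21.
Producers take the larger share because supply is less price-elastic here (demand slope 6 vs supply slope 1).
The less price-elastic side of the market bears the larger share of a per-unit tax.

Producers bear the larger share: €21 per trip.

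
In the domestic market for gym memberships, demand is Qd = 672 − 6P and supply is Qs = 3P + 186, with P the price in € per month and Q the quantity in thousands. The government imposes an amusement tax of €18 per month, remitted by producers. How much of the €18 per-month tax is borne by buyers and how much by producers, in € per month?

Before the tax: set 672 − 6P = 3P + 186 → P* = €54, Q* = 348.
With the tax collected from producers, supply shifts: Qs = 3(P − 18) + 186.
New equilibrium: buyers pay €60, producers receive €42, Q = 312. (Wedge: Pb − Ps = 18.)
Burden on buyers: €6; on producers: €12. (They sum to €18.)

Buyers bear €6 per month; producers bear €12 per month.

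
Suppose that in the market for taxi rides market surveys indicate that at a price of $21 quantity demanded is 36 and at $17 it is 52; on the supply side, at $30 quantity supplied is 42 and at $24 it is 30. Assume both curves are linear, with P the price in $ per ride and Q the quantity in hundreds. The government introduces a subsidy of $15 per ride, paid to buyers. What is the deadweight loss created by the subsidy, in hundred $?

Demand slope: (52 − 36)/(17 − 21) = -4, so Qd = 120 − 4P.
Supply slope: (30 − 42)/(24 − 30) = 2, so Qs = 2P − 18.
Before the subsidy: set 120 − 4P = 2P − 18 → P* = $23, Q* = 28.
With a per-unit subsidy paid to buyers, each effectively pays P − 15, so demand becomes Qd = 120 − 4(P − 15).
Solving gives Q = 48 with buyers paying $18 and producers receiving $33 (the $15 wedge).
Quantity rises by |ΔQ| = |28 − 48| = 20.
DWL = ½ · t · |ΔQ| = ½ · 15 · 20 = $150.

Deadweight loss = $150 hundred.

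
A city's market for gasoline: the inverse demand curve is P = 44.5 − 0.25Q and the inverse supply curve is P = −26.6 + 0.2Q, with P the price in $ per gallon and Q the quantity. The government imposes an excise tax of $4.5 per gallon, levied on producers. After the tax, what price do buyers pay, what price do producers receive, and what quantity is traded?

Inverting to Q(P) form: Qd = 178 − 4P; Qs = 5P + 133.
Without the tax, 178 − 4P = 5P + 133 gives 9P = 45, so P* = $5 and Q* = 158.
With the tax collected from producers, supply shifts: Qs = 5(P − 4.5) + 133.
New equilibrium: buyers pay $7.5, producers receive $3, Q = 148. (Wedge: Pb − Ps = 4.5.)

Buyers pay $7.5; producers receive $3; quantity = 148.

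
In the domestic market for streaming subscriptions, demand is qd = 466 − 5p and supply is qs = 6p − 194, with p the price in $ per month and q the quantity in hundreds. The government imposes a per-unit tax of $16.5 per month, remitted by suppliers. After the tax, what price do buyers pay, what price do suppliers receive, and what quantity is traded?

Before the tax: set 466 − 5p = 6p − 194 → p* = $60, q* = 166.
With the tax collected from suppliers, supply shifts: qs = 6(p − 16.5) − 194.
New equilibrium: buyers pay $69, suppliers receive $52.5, q = 121. (Wedge: pb − ps = 16.5.)

Buyers pay $69; suppliers receive $52.5; quantity = 121.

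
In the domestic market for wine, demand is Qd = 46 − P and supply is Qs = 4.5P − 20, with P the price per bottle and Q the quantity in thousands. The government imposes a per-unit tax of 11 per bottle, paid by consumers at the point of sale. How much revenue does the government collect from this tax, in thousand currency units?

Without the tax, 46 − P = 4.5P − 20 gives 5.5P = 66, so P* = 12 and Q* = 34.
With the tax collected from consumers, demand (in seller-price terms) shifts: Qd = 46 − (P + 11).
Solving gives Q = 25 with consumers paying 21 and producers receiving 10 (the 11 wedge).
Revenue = t · Q = 11 · 25 = 275.

Tax revenue = 275 thousand.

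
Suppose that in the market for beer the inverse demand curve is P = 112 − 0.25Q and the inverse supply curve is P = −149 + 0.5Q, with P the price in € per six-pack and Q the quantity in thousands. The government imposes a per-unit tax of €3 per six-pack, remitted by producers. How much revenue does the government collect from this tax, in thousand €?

Inverting to Q(P) form: Qd = 448 − 4P; Qs = 2P + 298.
Without the tax, 448 − 4P = 2P + 298 gives 6P = 150, so P* = €25 and Q* = 348.
With the tax collected from producers, supply shifts: Qs = 2(P − 3) + 298.
Solving gives Q = 344 with buyers paying €26 and producers receiving €23 (the €3 wedge).
Revenue = t · Q = 3 · 344 = €1032.

Tax revenue = €1032 thousand.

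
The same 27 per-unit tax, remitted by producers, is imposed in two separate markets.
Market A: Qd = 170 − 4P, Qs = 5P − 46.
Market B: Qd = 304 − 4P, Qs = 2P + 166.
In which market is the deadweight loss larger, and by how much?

Market A: pre-tax P* = 24, Q* = 74; post-tax Q = 14; deadweight loss = 810.
Market B: pre-tax P* = 23, Q* = 212; post-tax Q = 176; deadweight loss = 486.
Difference: 810 vs 486 → market A is larger by 324.

Market A, by 324.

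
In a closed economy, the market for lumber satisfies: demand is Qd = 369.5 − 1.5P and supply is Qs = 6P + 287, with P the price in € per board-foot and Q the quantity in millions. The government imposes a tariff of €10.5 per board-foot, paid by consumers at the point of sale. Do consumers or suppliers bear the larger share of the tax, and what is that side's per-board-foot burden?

Consumers bear the larger share: €8.4 per board-foot.

Before the tax: set 369.5 − 1.5P = 6P + 287 → P* = €11, Q* = 353.
With the tax collected from consumers, demand (in seller-price terms) shifts: Qd = 369.5 − 1.5(P + 10.5).
Solving gives Q = 340.4 with consumers paying €19.4 and suppliers receiving €8.9 (the €10.5 wedge).
Per-board-foot burden: consumers €8.4, suppliers €2.1.
Consumers take the larger share because demand is less price-elastic here (demand slope 1.5 vs supply slope 6).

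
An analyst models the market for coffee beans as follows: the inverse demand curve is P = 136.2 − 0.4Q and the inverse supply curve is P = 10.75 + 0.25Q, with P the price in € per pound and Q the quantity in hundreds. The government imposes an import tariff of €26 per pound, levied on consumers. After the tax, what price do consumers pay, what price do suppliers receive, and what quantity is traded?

Consumers pay €75; suppliers receive €49; quantity = 153.

Inverting to Q(P) form: Qd = 340.5 − 2.5P; Qs = 4P − 43.
Before the tax: set 340.5 − 2.5P = 4P − 43 → P* = €59, Q* = 193.
With the tax collected from consumers, demand (in seller-price terms) shifts: Qd = 340.5 − 2.5(P + 26).
New equilibrium: consumers pay €75, suppliers receive €49, Q = 153. (Wedge: Pb − Ps = 26.)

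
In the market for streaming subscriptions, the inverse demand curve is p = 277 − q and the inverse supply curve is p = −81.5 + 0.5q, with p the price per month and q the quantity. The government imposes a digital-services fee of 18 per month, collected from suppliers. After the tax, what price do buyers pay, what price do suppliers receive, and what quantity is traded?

Inverting to q(p) form: qd = 277 − p; qs = 2p + 163.
Without the tax, 277 − p = 2p + 163 gives 3p = 114, so p* = 38 and q* = 239.
With the tax collected from suppliers, supply shifts: qs = 2(p − 18) + 163.
Solving gives q = 227 with buyers paying 50 and suppliers receiving 32 (the 18 wedge).

Buyers pay 50; suppliers receive 32; quantity = 227.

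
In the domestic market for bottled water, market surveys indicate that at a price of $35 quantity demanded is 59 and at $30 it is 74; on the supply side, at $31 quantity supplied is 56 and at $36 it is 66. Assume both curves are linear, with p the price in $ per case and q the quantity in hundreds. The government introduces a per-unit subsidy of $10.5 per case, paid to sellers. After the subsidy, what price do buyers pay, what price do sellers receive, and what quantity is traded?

Demand slope: (74 − 59)/(30 − 35) = -3, so qd = 164 − 3p.
Supply slope: (66 − 56)/(36 − 31) = 2, so qs = 2p − 6.
Before the subsidy: set 164 − 3p = 2p − 6 → p* = $34, q* = 62.
With a per-unit subsidy paid to sellers, each receives p + 10.5 per unit sold, so supply becomes qs = 2(p + 10.5) − 6.
Solving gives q = 74.6 with buyers paying $29.8 and sellers receiving $40.3 (the $10.5 wedge).

Buyers pay $29.8; sellers receive $40.3; quantity = 74.6.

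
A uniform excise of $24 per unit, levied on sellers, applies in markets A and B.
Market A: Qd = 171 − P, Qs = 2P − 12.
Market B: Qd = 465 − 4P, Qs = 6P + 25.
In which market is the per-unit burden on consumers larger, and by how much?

Market A, by $1.6.

Market A: pre-tax P* = $61, Q* = 110; post-tax Q = 94; per-unit burden on consumers = $16.
Market B: pre-tax P* = $44, Q* = 289; post-tax Q = 231.4; per-unit burden on consumers = $14.4.
Difference: $16 vs $14.4 → market A is larger by $1.6.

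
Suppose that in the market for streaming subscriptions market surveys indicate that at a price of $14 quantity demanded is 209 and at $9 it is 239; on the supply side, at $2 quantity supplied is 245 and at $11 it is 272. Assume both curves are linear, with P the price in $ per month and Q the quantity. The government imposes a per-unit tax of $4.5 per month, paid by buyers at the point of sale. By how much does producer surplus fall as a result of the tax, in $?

Demand slope: (239 − 209)/(9 − 14) = -6, so Qd = 293 − 6P.
Supply slope: (272 − 245)/(11 − 2) = 3, so Qs = 3P + 239.
Before the tax: set 293 − 6P = 3P + 239 → P* = $6, Q* = 257.
With the tax collected from buyers, demand (in seller-price terms) shifts: Qd = 293 − 6(P + 4.5).
Solving gives Q = 248 with buyers paying $7.5 and producers receiving $3 (the $4.5 wedge).
ΔPS is the trapezoid between Q = 248 and Q = 257 of height $3: ½ · (257 + 248) · 3 = $757.5.

Producer surplus falls by $757.5.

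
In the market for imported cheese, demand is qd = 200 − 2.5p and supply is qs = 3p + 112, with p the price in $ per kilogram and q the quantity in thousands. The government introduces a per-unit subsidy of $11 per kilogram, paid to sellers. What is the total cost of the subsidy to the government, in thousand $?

Without the subsidy, 200 − 2.5p = 3p + 112 gives 5.5p = 88, so p* = $16 and q* = 160.
With a per-unit subsidy paid to sellers, each receives p + 11 per unit sold, so supply becomes qs = 3(p + 11) + 112.
Solving gives q = 175 with consumers paying $10 and sellers receiving $21 (the $11 wedge).
Outlay = t · Q = 11 · 175 = $1925.

Government outlay = $1925 thousand.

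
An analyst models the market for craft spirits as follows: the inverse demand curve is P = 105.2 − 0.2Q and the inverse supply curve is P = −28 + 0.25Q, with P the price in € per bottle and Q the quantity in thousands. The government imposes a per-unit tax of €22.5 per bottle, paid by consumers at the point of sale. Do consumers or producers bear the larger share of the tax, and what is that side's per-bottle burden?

Producers bear the larger share: €12.5 per bottle.

Inverting to Q(P) form: Qd = 526 − 5P; Qs = 4P + 112.
Without the tax, 526 − 5P = 4P + 112 gives 9P = 414, so P* = €46 and Q* = 296.
With the tax collected from consumers, demand (in seller-price terms) shifts: Qd = 526 − 5(P + 22.5).
Solving gives Q = 246 with consumers paying €56 and producers receiving €33.5 (the €22.5 wedge).
Per-bottle burden: consumers €10, producers €12.5.
Producers take the larger share because supply is less price-elastic here (demand slope 5 vs supply slope 4).
The less price-elastic side of the market bears the larger share of a per-unit tax.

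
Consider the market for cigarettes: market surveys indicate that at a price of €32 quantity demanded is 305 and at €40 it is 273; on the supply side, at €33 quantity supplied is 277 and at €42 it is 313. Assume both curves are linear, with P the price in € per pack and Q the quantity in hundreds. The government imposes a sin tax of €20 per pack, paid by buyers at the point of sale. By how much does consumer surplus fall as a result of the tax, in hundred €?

Consumer surplus falls by €2690 hundred.

Demand slope: (273 − 305)/(40 − 32) = -4, so Qd = 433 − 4P.
Supply slope: (313 − 277)/(42 − 33) = 4, so Qs = 4P + 145.
Before the tax: set 433 − 4P = 4P + 145 → P* = €36, Q* = 289.
With the tax collected from buyers, demand (in seller-price terms) shifts: Qd = 433 − 4(P + 20).
New equilibrium: buyers pay €46, sellers receive €26, Q = 249. (Wedge: Pb − Ps = 20.)
ΔCS is the trapezoid between Q = 249 and Q = 289 of height €10: ½ · (289 + 249) · 10 = €2690.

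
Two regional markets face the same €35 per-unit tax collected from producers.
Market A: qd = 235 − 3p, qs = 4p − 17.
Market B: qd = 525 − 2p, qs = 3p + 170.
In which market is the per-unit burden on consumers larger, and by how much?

Market B, by €1.

Market A: pre-tax p* = €36, q* = 127; post-tax q = 67; per-unit burden on consumers = €20.
Market B: pre-tax p* = €71, q* = 383; post-tax q = 341; per-unit burden on consumers = €21.
Difference: €20 vs €21 → market B is larger by €1.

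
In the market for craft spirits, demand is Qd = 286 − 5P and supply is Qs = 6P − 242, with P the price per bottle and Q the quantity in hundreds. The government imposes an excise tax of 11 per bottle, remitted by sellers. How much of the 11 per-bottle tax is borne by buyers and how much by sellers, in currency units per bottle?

Buyers bear 6 per bottle; sellers bear 5 per bottle.

Before the tax: set 286 − 5P = 6P − 242 → P* = 48, Q* = 46.
With the tax collected from sellers, supply shifts: Qs = 6(P − 11) − 242.
New equilibrium: buyers pay 54, sellers receive 43, Q = 16. (Wedge: Pb − Ps = 11.)
Burden on buyers: 6; on sellers: 5. (They sum to 11.)
The less price-elastic side of the market bears the larger share of a per-unit tax.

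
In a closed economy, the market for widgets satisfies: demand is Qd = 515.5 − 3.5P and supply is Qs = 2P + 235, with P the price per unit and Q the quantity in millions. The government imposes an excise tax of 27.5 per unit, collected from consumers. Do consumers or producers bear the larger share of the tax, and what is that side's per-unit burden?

Producers bear the larger share: 17.5 per unit.

Before the tax: set 515.5 − 3.5P = 2P + 235 → P* = 51, Q* = 337.
With the tax collected from consumers, demand (in seller-price terms) shifts: Qd = 515.5 − 3.5(P + 27.5).
Solving gives Q = 302 with consumers paying 61 and producers receiving 33.5 (the 27.5 wedge).
Per-unit burden: consumers 10, producers 17.5.
Producers take the larger share because supply is less price-elastic here (demand slope 3.5 vs supply slope 2).
The less price-elastic side of the market bears the larger share of a per-unit tax.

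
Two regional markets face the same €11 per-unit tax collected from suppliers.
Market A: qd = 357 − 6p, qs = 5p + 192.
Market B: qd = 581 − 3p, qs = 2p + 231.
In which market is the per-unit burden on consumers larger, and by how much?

Market A: pre-tax p* = €15, q* = 267; post-tax q = 237; per-unit burden on consumers = €5.
Market B: pre-tax p* = €70, q* = 371; post-tax q = 357.8; per-unit burden on consumers = €4.4.
Difference: €5 vs €4.4 → market A is larger by €0.6.

Market A, by €0.6.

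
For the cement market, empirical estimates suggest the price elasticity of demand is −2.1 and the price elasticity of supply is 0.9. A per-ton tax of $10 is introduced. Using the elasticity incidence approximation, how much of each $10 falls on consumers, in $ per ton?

Incidence ratio: consumers' share ≈ εs / (εs + |εd|) = 0.9 / (0.9 + 2.1) = 0.3.
So consumers bear ≈ 0.3 × $10 = $3; producers bear $7.

Consumers bear ≈ $3 per ton.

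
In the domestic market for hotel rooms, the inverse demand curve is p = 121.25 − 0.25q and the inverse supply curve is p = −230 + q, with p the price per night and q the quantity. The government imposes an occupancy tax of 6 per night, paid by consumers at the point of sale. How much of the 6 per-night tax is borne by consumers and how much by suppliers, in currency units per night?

Rewrite in direct form: qd = 485 − 4p and qs = p + 230.
Before the tax: set 485 − 4p = p + 230 → p* = 51, q* = 281.
With the tax collected from consumers, demand (in seller-price terms) shifts: qd = 485 − 4(p + 6).
Solving gives q = 276.2 with consumers paying 52.2 and suppliers receiving 46.2 (the 6 wedge).
Burden on consumers: 1.2; on suppliers: 4.8. (They sum to 6.)
The less price-elastic side of the market bears the larger share of a per-unit tax.

Consumers bear 1.2 per night; suppliers bear 4.8 per night.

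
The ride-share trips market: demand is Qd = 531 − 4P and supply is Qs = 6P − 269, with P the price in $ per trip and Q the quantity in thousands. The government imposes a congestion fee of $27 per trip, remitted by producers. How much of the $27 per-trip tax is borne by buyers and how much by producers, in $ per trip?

Before the tax: set 531 − 4P = 6P − 269 → P* = $80, Q* = 211.
With the tax collected from producers, supply shifts: Qs = 6(P − 27) − 269.
Solving gives Q = 146.2 with buyers paying $96.2 and producers receiving $69.2 (the $27 wedge).
Burden on buyers: $16.2; on producers: $10.8. (They sum to $27.)
The less price-elastic side of the market bears the larger share of a per-unit tax.

Buyers bear $16.2 per trip; producers bear $10.8 per trip.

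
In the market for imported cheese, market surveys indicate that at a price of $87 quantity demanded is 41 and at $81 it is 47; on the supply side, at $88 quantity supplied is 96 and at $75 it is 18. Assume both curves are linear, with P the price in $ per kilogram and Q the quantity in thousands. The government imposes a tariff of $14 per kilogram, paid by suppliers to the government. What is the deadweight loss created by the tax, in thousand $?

Demand slope: (47 − 41)/(81 − 87) = -1, so Qd = 128 − P.
Supply slope: (18 − 96)/(75 − 88) = 6, so Qs = 6P − 432.
Before the tax: set 128 − P = 6P − 432 → P* = $80, Q* = 48.
With the tax collected from suppliers, supply shifts: Qs = 6(P − 14) − 432.
New equilibrium: buyers pay $92, suppliers receive $78, Q = 36. (Wedge: Pb − Ps = 14.)
Quantity falls by |ΔQ| = |48 − 36| = 12.
DWL = ½ · t · |ΔQ| = ½ · 14 · 12 = $84.

Deadweight loss = $84 thousand.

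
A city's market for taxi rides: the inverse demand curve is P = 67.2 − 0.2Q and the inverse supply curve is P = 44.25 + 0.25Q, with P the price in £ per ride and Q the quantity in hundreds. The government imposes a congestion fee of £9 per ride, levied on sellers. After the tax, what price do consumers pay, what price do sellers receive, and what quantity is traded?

Inverting to Q(P) form: Qd = 336 − 5P; Qs = 4P − 177.
Before the tax: set 336 − 5P = 4P − 177 → P* = £57, Q* = 51.
With the tax collected from sellers, supply shifts: Qs = 4(P − 9) − 177.
Solving gives Q = 31 with consumers paying £61 and sellers receiving £52 (the £9 wedge).

Consumers pay £61; sellers receive £52; quantity = 31.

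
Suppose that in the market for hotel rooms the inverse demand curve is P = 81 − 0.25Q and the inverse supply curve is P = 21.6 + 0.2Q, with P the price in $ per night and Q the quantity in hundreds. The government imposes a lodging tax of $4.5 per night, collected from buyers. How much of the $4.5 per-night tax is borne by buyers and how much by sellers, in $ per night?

Buyers bear $2.5 per night; sellers bear $2 per night.

Rewrite in direct form: Qd = 324 − 4P and Qs = 5P − 108.
Before the tax: set 324 − 4P = 5P − 108 → P* = $48, Q* = 132.
With the tax collected from buyers, demand (in seller-price terms) shifts: Qd = 324 − 4(P + 4.5).
New equilibrium: buyers pay $50.5, sellers receive $46, Q = 122. (Wedge: Pb − Ps = 4.5.)
Burden on buyers: $2.5; on sellers: $2. (They sum to $4.5.)
The less price-elastic side of the market bears the larger share of a per-unit tax.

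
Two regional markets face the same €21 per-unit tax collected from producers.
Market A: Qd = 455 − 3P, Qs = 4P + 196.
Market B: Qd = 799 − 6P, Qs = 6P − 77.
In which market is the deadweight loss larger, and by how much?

Market A: pre-tax P* = €37, Q* = 344; post-tax Q = 308; deadweight loss = €378.
Market B: pre-tax P* = €73, Q* = 361; post-tax Q = 298; deadweight loss = €661.5.
Difference: €378 vs €661.5 → market B is larger by €283.5.

Market B, by €283.5.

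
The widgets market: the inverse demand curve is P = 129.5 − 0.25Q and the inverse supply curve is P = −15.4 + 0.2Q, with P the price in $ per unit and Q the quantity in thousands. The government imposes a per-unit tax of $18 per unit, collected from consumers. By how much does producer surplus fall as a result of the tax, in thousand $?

Producer surplus falls by $2416 thousand.

Rewrite in direct form: Qd = 518 − 4P and Qs = 5P + 77.
Before the tax: set 518 − 4P = 5P + 77 → P* = $49, Q* = 322.
With the tax collected from consumers, demand (in seller-price terms) shifts: Qd = 518 − 4(P + 18).
New equilibrium: consumers pay $59, sellers receive $41, Q = 282. (Wedge: Pb − Ps = 18.)
ΔPS is the trapezoid between Q = 282 and Q = 322 of height $8: ½ · (322 + 282) · 8 = $2416.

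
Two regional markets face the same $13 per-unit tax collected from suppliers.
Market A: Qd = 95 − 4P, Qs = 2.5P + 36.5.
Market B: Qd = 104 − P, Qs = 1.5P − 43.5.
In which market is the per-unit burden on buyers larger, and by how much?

Market A: pre-tax P* = $9, Q* = 59; post-tax Q = 39; per-unit burden on buyers = $5.
Market B: pre-tax P* = $59, Q* = 45; post-tax Q = 37.2; per-unit burden on buyers = $7.8.
Difference: $5 vs $7.8 → market B is larger by $2.8.

Market B, by $2.8.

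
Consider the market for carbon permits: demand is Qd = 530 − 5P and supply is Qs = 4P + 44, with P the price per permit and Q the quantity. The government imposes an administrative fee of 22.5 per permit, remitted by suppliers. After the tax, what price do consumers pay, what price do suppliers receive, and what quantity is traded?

Consumers pay 64; suppliers receive 41.5; quantity = 210.

Before the tax: set 530 − 5P = 4P + 44 → P* = 54, Q* = 260.
With the tax collected from suppliers, supply shifts: Qs = 4(P − 22.5) + 44.
New equilibrium: consumers pay 64, suppliers receive 41.5, Q = 210. (Wedge: Pb − Ps = 22.5.)
The less price-elastic side of the market bears the larger share of a per-unit tax.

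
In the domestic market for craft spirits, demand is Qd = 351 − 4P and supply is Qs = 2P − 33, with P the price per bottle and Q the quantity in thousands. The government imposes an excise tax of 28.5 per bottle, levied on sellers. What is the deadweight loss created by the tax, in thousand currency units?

Before the tax: set 351 − 4P = 2P − 33 → P* = 64, Q* = 95.
With the tax collected from sellers, supply shifts: Qs = 2(P − 28.5) − 33.
Solving gives Q = 57 with buyers paying 73.5 and sellers receiving 45 (the 28.5 wedge).
Quantity falls by |ΔQ| = |95 − 57| = 38.
DWL = ½ · t · |ΔQ| = ½ · 28.5 · 38 = 541.5.

Deadweight loss = 541.5 thousand.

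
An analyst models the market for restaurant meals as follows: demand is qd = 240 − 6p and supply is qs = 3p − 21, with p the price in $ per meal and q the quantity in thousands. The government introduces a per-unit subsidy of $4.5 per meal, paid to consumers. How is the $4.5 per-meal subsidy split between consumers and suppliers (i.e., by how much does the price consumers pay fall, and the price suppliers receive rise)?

Without the subsidy, 240 − 6p = 3p − 21 gives 9p = 261, so p* = $29 and q* = 66.
With a per-unit subsidy paid to consumers, each effectively pays p − 4.5, so demand becomes qd = 240 − 6(p − 4.5).
Solving gives q = 75 with consumers paying $27.5 and suppliers receiving $32 (the $4.5 wedge).
Gain to consumers: $1.5; to suppliers: $3. (They sum to $4.5.)

Consumers gain $1.5 per meal; suppliers gain $3 per meal.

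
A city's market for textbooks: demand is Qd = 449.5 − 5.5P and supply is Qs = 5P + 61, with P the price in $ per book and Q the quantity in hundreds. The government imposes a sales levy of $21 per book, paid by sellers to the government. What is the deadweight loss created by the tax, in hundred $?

Deadweight loss = $577.5 hundred.

Without the tax, 449.5 − 5.5P = 5P + 61 gives 10.5P = 388.5, so P* = $37 and Q* = 246.
With the tax collected from sellers, supply shifts: Qs = 5(P − 21) + 61.
New equilibrium: buyers pay $47, sellers receive $26, Q = 191. (Wedge: Pb − Ps = 21.)
Quantity falls by |ΔQ| = |246 − 191| = 55.
DWL = ½ · t · |ΔQ| = ½ · 21 · 55 = $577.5.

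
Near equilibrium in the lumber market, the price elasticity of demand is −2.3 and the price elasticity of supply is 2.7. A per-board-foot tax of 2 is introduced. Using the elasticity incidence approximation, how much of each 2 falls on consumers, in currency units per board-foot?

Consumers bear ≈ 1.08 per board-foot.

Incidence ratio: consumers' share ≈ εs / (εs + |εd|) = 2.7 / (2.7 + 2.3) = 0.54.
So consumers bear ≈ 0.54 × 2 = 1.08; suppliers bear 0.92.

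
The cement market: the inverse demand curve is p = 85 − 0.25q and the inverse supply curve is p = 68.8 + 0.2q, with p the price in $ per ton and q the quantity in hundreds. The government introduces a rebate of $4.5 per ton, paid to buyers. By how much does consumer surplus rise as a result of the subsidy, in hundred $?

Rewrite in direct form: qd = 340 − 4p and qs = 5p − 344.
Without the subsidy, 340 − 4p = 5p − 344 gives 9p = 684, so p* = $76 and q* = 36.
With a per-unit subsidy paid to buyers, each effectively pays p − 4.5, so demand becomes qd = 340 − 4(p − 4.5).
Solving gives q = 46 with buyers paying $73.5 and sellers receiving $78 (the $4.5 wedge).
ΔCS is the trapezoid between Q = 46 and Q = 36 of height $2.5: ½ · (36 + 46) · 2.5 = $102.5.

Consumer surplus rises by $102.5 hundred.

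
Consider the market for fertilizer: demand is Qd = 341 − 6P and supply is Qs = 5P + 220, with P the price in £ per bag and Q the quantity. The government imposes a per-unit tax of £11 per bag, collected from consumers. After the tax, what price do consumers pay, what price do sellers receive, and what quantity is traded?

Consumers pay £16; sellers receive £5; quantity = 245.

Without the tax, 341 − 6P = 5P + 220 gives 11P = 121, so P* = £11 and Q* = 275.
With the tax collected from consumers, demand (in seller-price terms) shifts: Qd = 341 − 6(P + 11).
New equilibrium: consumers pay £16, sellers receive £5, Q = 245. (Wedge: Pb − Ps = 11.)
The less price-elastic side of the market bears the larger share of a per-unit tax.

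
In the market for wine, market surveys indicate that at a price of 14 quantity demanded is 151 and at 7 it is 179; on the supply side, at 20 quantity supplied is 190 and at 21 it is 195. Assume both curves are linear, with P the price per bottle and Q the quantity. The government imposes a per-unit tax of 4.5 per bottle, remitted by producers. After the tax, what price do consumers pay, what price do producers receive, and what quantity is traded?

Consumers pay 15.5; producers receive 11; quantity = 145.

Demand slope: (179 − 151)/(7 − 14) = -4, so Qd = 207 − 4P.
Supply slope: (195 − 190)/(21 − 20) = 5, so Qs = 5P + 90.
Without the tax, 207 − 4P = 5P + 90 gives 9P = 117, so P* = 13 and Q* = 155.
With the tax collected from producers, supply shifts: Qs = 5(P − 4.5) + 90.
Solving gives Q = 145 with consumers paying 15.5 and producers receiving 11 (the 4.5 wedge).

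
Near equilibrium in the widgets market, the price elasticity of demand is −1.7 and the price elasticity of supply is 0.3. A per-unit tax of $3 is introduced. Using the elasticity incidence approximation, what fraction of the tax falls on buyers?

Incidence ratio: buyers' share ≈ εs / (εs + |εd|) = 0.3 / (0.3 + 1.7) = 0.15.
Supply is the less elastic side, so buyers bear the smaller share.

Buyers' share ≈ 0.15.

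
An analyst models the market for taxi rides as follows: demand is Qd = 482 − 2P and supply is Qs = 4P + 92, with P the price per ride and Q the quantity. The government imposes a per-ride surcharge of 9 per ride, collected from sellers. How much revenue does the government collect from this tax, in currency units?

Before the tax: set 482 − 2P = 4P + 92 → P* = 65, Q* = 352.
With the tax collected from sellers, supply shifts: Qs = 4(P − 9) + 92.
Solving gives Q = 340 with consumers paying 71 and sellers receiving 62 (the 9 wedge).
Revenue = t · Q = 9 · 340 = 3060.

Tax revenue = 3060.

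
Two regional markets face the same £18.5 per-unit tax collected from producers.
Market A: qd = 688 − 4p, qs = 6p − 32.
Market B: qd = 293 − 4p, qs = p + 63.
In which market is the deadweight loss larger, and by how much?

Market A, by £273.8.

Market A: pre-tax p* = £72, q* = 400; post-tax q = 355.6; deadweight loss = £410.7.
Market B: pre-tax p* = £46, q* = 109; post-tax q = 94.2; deadweight loss = £136.9.
Difference: £410.7 vs £136.9 → market A is larger by £273.8.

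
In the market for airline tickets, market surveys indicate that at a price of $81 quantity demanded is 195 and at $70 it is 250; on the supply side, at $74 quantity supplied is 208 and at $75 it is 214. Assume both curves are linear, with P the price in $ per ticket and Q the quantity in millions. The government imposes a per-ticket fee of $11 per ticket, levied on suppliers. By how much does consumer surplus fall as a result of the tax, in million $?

Consumer surplus falls by $1230 million.

Demand slope: (250 − 195)/(70 − 81) = -5, so Qd = 600 − 5P.
Supply slope: (214 − 208)/(75 − 74) = 6, so Qs = 6P − 236.
Before the tax: set 600 − 5P = 6P − 236 → P* = $76, Q* = 220.
With the tax collected from suppliers, supply shifts: Qs = 6(P − 11) − 236.
Solving gives Q = 190 with consumers paying $82 and suppliers receiving $71 (the $11 wedge).
ΔCS is the trapezoid between Q = 190 and Q = 220 of height $6: ½ · (220 + 190) · 6 = $1230.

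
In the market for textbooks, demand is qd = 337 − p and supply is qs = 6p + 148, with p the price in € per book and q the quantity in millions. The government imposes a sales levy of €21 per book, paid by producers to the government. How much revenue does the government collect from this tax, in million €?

Tax revenue = €6132 million.

Without the tax, 337 − p = 6p + 148 gives 7p = 189, so p* = €27 and q* = 310.
With the tax collected from producers, supply shifts: qs = 6(p − 21) + 148.
Solving gives q = 292 with buyers paying €45 and producers receiving €24 (the €21 wedge).
Revenue = t · Q = 21 · 292 = €6132.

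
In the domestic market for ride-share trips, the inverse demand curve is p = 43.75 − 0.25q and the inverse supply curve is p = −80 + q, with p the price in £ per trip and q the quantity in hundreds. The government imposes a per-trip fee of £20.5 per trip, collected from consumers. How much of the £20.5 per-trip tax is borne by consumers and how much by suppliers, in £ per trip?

Consumers bear £4.1 per trip; suppliers bear £16.4 per trip.

Rewrite in direct form: qd = 175 − 4p and qs = p + 80.
Before the tax: set 175 − 4p = p + 80 → p* = £19, q* = 99.
With the tax collected from consumers, demand (in seller-price terms) shifts: qd = 175 − 4(p + 20.5).
New equilibrium: consumers pay £23.1, suppliers receive £2.6, q = 82.6. (Wedge: pb − ps = 20.5.)
Burden on consumers: £4.1; on suppliers: £16.4. (They sum to £20.5.)
The less price-elastic side of the market bears the larger share of a per-unit tax.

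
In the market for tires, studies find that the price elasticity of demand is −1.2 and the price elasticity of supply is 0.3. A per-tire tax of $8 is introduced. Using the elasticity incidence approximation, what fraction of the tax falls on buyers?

Incidence ratio: buyers' share ≈ εs / (εs + |εd|) = 0.3 / (0.3 + 1.2) = 0.2.
Supply is the less elastic side, so buyers bear the smaller share.

Buyers' share ≈ 0.2.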